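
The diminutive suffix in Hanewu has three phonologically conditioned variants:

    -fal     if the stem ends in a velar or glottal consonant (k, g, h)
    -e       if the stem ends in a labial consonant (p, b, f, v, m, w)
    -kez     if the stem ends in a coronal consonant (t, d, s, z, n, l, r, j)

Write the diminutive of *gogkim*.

*gogkim* — final consonant /m/ (labial) → -e → *gogkime*.

gogkime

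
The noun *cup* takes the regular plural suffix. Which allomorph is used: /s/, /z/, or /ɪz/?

/s/

The stem *cup* ends in a voiceless non-sibilant consonant.
The plural suffix surfaces as /ɪz/ after sibilants, /s/ after other voiceless consonants, and /z/ after other voiced sounds.
So the plural -s on *cup* is pronounced /s/.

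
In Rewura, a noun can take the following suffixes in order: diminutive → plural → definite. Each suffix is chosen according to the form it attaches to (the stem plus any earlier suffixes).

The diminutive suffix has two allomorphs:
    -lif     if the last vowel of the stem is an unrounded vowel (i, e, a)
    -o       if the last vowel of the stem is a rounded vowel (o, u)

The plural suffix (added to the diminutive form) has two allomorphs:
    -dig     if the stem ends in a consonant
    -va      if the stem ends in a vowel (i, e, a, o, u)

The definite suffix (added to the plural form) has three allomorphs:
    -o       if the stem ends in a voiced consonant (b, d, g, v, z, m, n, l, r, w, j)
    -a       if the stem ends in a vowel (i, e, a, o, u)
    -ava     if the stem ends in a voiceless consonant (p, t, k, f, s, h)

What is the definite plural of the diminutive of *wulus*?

wulusovaa

The last vowel of *wulus* is /u/, which is a rounded vowel, so the diminutive suffix is -o, giving *wuluso*.
The diminutive form *wuluso*: final sound = /o/, a vowel → -va → *wulusova*.
The plural form *wulusova* — final sound /a/ (a vowel) → -a → *wulusovaa*.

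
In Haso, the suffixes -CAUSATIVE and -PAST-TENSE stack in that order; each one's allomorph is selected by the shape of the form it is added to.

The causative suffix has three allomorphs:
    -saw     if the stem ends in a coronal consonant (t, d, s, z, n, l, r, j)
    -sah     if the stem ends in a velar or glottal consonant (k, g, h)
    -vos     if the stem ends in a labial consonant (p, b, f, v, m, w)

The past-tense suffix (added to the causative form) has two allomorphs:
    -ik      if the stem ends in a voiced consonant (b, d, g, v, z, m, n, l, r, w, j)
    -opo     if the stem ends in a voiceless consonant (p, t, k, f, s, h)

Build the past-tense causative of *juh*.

juhsahopo

*juh*: final consonant = /h/, velar/glottal → -sah → *juhsah*.
Since the final consonant of the causative form *juhsah* is /h/ (voiceless), it takes -opo, giving *juhsahopo*.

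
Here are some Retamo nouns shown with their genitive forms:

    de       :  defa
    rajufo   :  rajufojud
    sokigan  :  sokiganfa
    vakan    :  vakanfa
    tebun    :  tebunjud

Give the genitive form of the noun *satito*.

The pattern is rounding harmony: -jud when the last vowel of the stem is a rounded vowel (*rajufo*, *tebun*); -fa when the last vowel of the stem is an unrounded vowel (*de*, *sokigan*, *vakan*).
*satito*: last vowel = /o/, a rounded vowel → -jud → *satitojud*.

satitojud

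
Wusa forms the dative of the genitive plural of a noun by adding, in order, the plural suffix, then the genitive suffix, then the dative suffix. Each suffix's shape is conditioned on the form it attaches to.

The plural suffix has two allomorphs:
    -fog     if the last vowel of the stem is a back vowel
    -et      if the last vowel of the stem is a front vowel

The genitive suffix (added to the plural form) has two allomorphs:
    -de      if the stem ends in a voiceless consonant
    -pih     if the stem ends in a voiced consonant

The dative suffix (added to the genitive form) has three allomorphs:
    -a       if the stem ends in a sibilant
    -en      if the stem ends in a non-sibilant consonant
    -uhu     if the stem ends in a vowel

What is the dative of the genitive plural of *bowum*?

Since the last vowel of *bowum* is /u/ (a back vowel), it takes -fog, giving *bowumfog*.
The final consonant of the plural form *bowumfog* is /g/, which is voiced, so the genitive suffix is -pih, giving *bowumfogpih*.
The genitive form *bowumfogpih* — final sound /h/ (a non-sibilant consonant) → -en → *bowumfogpihen*.

bowumfogpihen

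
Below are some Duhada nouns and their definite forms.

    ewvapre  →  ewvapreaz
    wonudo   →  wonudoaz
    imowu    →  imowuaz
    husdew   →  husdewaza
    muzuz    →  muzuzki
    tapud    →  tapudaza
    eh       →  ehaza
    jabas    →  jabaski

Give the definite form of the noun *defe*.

The alternation tracks the final sound of the stem — -ki when the stem ends in a sibilant (*muzuz*, *jabas*); -aza when the stem ends in a non-sibilant consonant (*husdew*, *tapud*, *eh*); -az when the stem ends in a vowel (*ewvapre*, *wonudo*, *imowu*).
*defe*: final sound = /e/, a vowel → -az → *defeaz*.

defeaz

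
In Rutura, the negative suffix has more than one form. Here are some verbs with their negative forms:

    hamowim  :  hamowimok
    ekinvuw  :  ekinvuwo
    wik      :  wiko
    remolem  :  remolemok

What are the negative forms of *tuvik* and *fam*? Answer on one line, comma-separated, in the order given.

The pattern is nasality of the final consonant: -ok when the stem ends in a nasal (*hamowim*, *remolem*); -o when the stem ends in a non-nasal consonant (*ekinvuw*, *wik*).
*tuvik*: final consonant = /k/, non-nasal → -o → *tuviko*.
Since the final consonant of *fam* is /m/ (a nasal), it takes -ok, giving *famok*.

tuviko, famok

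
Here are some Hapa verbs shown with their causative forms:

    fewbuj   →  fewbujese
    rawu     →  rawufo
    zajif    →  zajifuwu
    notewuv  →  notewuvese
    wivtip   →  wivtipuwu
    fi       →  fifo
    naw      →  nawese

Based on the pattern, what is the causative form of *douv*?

The alternation tracks the final sound of the stem — -uwu when the stem ends in a voiceless consonant (*zajif*, *wivtip*); -ese when the stem ends in a voiced consonant (*fewbuj*, *notewuv*, *naw*); -fo when the stem ends in a vowel (*rawu*, *fi*).
*douv* — final sound /v/ (a voiced consonant) → -ese → *douvese*.

douvese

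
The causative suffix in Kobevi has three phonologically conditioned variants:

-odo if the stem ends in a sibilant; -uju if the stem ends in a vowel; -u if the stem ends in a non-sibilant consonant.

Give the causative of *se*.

seuju

Since the final sound of *se* is /e/ (a vowel), it takes -uju, giving *seuju*.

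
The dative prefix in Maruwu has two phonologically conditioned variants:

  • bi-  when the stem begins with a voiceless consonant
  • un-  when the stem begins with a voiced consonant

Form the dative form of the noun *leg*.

*leg* — first consonant /l/ (voiced) → un- → *unleg*.

unleg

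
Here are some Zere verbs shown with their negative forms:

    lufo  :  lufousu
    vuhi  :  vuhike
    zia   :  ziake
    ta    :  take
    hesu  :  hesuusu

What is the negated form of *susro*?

susrousu

Looking at the last vowel of each stem: -usu when the last vowel of the stem is a rounded vowel (*lufo*, *hesu*); -ke when the last vowel of the stem is an unrounded vowel (*vuhi*, *zia*, *ta*).
*susro*: last vowel = /o/, a rounded vowel → -usu → *susrousu*.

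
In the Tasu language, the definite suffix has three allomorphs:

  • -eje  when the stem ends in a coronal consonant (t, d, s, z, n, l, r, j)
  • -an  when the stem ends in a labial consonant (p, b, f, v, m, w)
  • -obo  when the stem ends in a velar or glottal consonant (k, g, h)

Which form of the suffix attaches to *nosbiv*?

The final consonant of *nosbiv* is /v/, which is labial, so the suffix is -an.

-an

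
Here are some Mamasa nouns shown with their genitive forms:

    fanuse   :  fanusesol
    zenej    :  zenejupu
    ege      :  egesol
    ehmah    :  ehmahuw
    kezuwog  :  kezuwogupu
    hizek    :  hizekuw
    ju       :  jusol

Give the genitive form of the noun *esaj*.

Looking at the final sound of each stem: -uw when the stem ends in a voiceless consonant (*ehmah*, *hizek*); -upu when the stem ends in a voiced consonant (*zenej*, *kezuwog*); -sol when the stem ends in a vowel (*fanuse*, *ege*, *ju*).
Since the final sound of *esaj* is /j/ (a voiced consonant), it takes -upu, giving *esajupu*.

esajupu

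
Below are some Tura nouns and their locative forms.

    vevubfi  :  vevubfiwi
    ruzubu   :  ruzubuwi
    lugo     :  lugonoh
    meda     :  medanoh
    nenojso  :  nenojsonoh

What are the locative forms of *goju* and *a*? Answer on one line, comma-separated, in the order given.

gojuwi, anoh

Looking at the last vowel of each stem: -wi when the last vowel of the stem is a high vowel (*vevubfi*, *ruzubu*); -noh when the last vowel of the stem is a non-high vowel (*lugo*, *meda*, *nenojso*).
*goju* — last vowel /u/ (a high vowel) → -wi → *gojuwi*.
*a* — last vowel /a/ (a non-high vowel) → -noh → *anoh*.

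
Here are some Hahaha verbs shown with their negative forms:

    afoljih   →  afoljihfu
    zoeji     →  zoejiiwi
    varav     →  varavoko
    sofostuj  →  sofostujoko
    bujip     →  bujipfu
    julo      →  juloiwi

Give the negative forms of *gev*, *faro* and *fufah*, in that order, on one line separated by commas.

The suffix is conditioned by the final sound: -fu when the stem ends in a voiceless consonant (*afoljih*, *bujip*); -oko when the stem ends in a voiced consonant (*varav*, *sofostuj*); -iwi when the stem ends in a vowel (*zoeji*, *julo*).
*gev*: final sound = /v/, a voiced consonant → -oko → *gevoko*.
*faro* — final sound /o/ (a vowel) → -iwi → *faroiwi*.
*fufah*: final sound = /h/, a voiceless consonant → -fu → *fufahfu*.

gevoko, faroiwi, fufahfu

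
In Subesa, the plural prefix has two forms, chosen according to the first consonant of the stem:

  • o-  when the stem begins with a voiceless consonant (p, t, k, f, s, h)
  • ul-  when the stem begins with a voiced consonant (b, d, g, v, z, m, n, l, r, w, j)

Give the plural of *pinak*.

*pinak*: first consonant = /p/, voiceless → o- → *opinak*.

opinak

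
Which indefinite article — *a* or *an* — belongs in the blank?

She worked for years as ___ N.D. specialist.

The indefinite article is chosen by the initial *sound* of the following word, not its spelling.
The initialism *N.D.* is read letter by letter; the first letter, N, is pronounced /ɛn/, which begins with a vowel sound.
So the article is *an*: She worked for years as an N.D. specialist.

an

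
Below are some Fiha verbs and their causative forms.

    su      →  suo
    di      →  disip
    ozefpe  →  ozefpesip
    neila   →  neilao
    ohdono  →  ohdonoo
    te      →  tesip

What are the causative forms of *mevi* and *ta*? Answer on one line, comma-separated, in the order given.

Looking at the last vowel of each stem: -sip when the last vowel of the stem is a front vowel (*di*, *ozefpe*, *te*); -o when the last vowel of the stem is a back vowel (*su*, *neila*, *ohdono*).
The last vowel of *mevi* is /i/, which is a front vowel, so the suffix is -sip, giving *mevisip*.
Since the last vowel of *ta* is /a/ (a back vowel), it takes -o, giving *tao*.

mevisip, tao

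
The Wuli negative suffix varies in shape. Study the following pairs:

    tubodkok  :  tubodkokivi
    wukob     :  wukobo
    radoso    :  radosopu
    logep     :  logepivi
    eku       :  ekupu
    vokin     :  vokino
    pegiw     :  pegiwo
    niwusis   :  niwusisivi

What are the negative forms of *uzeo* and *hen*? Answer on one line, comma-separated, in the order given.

uzeopu, heno

Looking at the final sound of each stem: -ivi when the stem ends in a voiceless consonant (*tubodkok*, *logep*, *niwusis*); -o when the stem ends in a voiced consonant (*wukob*, *vokin*, *pegiw*); -pu when the stem ends in a vowel (*radoso*, *eku*).
Since the final sound of *uzeo* is /o/ (a vowel), it takes -pu, giving *uzeopu*.
*hen* — final sound /n/ (a voiced consonant) → -o → *heno*.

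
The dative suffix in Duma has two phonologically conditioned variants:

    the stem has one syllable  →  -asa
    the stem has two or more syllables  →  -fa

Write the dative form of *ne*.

*ne* (one syllable) → -asa → *neasa*.

neasa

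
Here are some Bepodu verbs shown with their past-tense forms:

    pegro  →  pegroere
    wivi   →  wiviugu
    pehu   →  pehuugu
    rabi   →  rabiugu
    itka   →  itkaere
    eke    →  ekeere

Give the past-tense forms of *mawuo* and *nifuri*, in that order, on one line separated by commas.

Looking at the last vowel of each stem: -ugu when the last vowel of the stem is a high vowel (*wivi*, *pehu*, *rabi*); -ere when the last vowel of the stem is a non-high vowel (*pegro*, *itka*, *eke*).
*mawuo* — last vowel /o/ (a non-high vowel) → -ere → *mawuoere*.
*nifuri* — last vowel /i/ (a high vowel) → -ugu → *nifuriugu*.

mawuoere, nifuriugu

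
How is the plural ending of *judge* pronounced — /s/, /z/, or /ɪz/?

The stem *judge* ends in a sibilant (/s, z, ʃ, ʒ, tʃ, dʒ/).
The plural suffix surfaces as /ɪz/ after sibilants, /s/ after other voiceless consonants, and /z/ after other voiced sounds.
So the plural -s on *judge* is pronounced /ɪz/.

/ɪz/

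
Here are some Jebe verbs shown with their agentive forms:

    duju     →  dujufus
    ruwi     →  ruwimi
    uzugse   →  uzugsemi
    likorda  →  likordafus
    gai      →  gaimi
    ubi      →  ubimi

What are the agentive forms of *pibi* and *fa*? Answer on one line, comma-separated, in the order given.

The pattern is front/back vowel harmony: -mi when the last vowel of the stem is a front vowel (*ruwi*, *uzugse*, *gai*, *ubi*); -fus when the last vowel of the stem is a back vowel (*duju*, *likorda*).
The last vowel of *pibi* is /i/, which is a front vowel, so the suffix is -mi, giving *pibimi*.
The last vowel of *fa* is /a/, which is a back vowel, so the suffix is -fus, giving *fafus*.

pibimi, fafus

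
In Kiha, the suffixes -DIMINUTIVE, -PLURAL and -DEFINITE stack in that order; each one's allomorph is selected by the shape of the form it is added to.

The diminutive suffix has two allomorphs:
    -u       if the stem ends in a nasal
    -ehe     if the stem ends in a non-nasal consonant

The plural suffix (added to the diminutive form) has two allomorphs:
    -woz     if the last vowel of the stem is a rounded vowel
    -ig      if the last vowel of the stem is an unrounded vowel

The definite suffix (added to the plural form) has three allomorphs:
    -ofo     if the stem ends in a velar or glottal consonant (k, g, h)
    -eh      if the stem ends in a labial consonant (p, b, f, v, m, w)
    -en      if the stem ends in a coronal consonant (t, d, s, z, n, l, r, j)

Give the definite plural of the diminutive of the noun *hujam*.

hujamuwozen

The final consonant of *hujam* is /m/, which is a nasal, so the diminutive suffix is -u, giving *hujamu*.
Since the last vowel of the diminutive form *hujamu* is /u/ (a rounded vowel), it takes -woz, giving *hujamuwoz*.
The final consonant of the plural form *hujamuwoz* is /z/, which is coronal, so the definite suffix is -en, giving *hujamuwozen*.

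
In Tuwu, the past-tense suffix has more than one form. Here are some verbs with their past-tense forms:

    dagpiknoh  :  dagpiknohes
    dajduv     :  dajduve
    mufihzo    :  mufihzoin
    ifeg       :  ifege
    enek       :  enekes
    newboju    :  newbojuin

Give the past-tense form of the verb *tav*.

tave

The pattern is voicing of the final sound: -es when the stem ends in a voiceless consonant (*dagpiknoh*, *enek*); -e when the stem ends in a voiced consonant (*dajduv*, *ifeg*); -in when the stem ends in a vowel (*mufihzo*, *newboju*).
*tav* — final sound /v/ (a voiced consonant) → -e → *tave*.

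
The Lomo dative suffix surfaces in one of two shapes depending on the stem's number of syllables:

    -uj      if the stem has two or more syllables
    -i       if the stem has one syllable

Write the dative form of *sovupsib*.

sovupsibuj

*sovupsib* (3 syllables) → -uj → *sovupsibuj*.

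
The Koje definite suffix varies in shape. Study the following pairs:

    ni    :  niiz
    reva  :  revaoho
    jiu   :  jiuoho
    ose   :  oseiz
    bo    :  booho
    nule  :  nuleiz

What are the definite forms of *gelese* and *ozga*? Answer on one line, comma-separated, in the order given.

The suffix is conditioned by the last vowel: -iz when the last vowel of the stem is a front vowel (*ni*, *ose*, *nule*); -oho when the last vowel of the stem is a back vowel (*reva*, *jiu*, *bo*).
The last vowel of *gelese* is /e/, which is a front vowel, so the suffix is -iz, giving *geleseiz*.
Since the last vowel of *ozga* is /a/ (a back vowel), it takes -oho, giving *ozgaoho*.

geleseiz, ozgaoho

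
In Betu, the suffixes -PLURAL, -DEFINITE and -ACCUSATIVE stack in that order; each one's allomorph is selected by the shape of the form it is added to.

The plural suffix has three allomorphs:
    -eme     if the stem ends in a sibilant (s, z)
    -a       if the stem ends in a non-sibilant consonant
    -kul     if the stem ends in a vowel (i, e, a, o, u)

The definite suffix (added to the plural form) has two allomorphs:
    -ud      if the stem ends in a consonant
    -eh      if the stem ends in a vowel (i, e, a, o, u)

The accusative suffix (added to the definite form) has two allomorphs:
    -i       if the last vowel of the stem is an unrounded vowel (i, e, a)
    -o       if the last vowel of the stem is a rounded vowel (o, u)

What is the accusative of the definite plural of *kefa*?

Since the final sound of *kefa* is /a/ (a vowel), it takes -kul, giving *kefakul*.
The plural form *kefakul* — final sound /l/ (a consonant) → -ud → *kefakulud*.
The last vowel of the definite form *kefakulud* is /u/, which is a rounded vowel, so the accusative suffix is -o, giving *kefakuludo*.

kefakuludo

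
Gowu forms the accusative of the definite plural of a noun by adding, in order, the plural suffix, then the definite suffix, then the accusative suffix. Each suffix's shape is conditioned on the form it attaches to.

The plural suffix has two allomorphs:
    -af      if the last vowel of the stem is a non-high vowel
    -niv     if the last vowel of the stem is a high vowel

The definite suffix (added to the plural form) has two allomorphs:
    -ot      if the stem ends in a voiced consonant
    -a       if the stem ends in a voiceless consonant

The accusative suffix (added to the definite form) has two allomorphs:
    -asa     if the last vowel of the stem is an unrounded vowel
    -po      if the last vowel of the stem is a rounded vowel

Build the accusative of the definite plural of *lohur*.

*lohur*: last vowel = /u/, a high vowel → -niv → *lohurniv*.
Since the final consonant of the plural form *lohurniv* is /v/ (voiced), it takes -ot, giving *lohurnivot*.
The last vowel of the definite form *lohurnivot* is /o/, which is a rounded vowel, so the accusative suffix is -po, giving *lohurnivotpo*.

lohurnivotpo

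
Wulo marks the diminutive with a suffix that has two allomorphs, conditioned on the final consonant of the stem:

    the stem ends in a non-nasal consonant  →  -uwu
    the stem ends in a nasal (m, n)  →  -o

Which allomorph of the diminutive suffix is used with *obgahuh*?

-uwu

Since the final consonant of *obgahuh* is /h/ (non-nasal), it takes -uwu.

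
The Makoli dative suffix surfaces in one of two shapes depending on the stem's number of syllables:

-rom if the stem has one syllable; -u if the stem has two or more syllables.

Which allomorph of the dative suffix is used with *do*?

-rom

With one syllable, *do* takes -rom.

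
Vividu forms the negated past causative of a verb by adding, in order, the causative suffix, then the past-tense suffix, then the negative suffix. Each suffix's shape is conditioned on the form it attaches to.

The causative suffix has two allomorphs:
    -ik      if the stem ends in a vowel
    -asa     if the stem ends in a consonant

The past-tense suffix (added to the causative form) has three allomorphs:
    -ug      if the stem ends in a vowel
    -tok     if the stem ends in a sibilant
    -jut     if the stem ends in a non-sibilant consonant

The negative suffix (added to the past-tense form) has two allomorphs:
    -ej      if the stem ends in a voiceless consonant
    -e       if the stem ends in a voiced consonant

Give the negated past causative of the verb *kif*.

kifasauge

*kif*: final sound = /f/, a consonant → -asa → *kifasa*.
The causative form *kifasa*: final sound = /a/, a vowel → -ug → *kifasaug*.
The past-tense form *kifasaug*: final consonant = /g/, voiced → -e → *kifasauge*.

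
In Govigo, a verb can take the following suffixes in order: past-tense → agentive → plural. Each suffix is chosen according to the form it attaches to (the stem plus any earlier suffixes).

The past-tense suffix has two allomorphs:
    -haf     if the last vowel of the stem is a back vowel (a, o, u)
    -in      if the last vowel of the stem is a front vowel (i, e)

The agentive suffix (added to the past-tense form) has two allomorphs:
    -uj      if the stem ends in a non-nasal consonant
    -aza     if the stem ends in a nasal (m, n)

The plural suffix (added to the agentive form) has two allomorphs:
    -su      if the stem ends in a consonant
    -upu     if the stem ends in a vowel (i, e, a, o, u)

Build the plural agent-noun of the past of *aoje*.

aojeinazaupu

*aoje*: last vowel = /e/, a front vowel → -in → *aojein*.
Since the final consonant of the past-tense form *aojein* is /n/ (a nasal), it takes -aza, giving *aojeinaza*.
The agentive form *aojeinaza*: final sound = /a/, a vowel → -upu → *aojeinazaupu*.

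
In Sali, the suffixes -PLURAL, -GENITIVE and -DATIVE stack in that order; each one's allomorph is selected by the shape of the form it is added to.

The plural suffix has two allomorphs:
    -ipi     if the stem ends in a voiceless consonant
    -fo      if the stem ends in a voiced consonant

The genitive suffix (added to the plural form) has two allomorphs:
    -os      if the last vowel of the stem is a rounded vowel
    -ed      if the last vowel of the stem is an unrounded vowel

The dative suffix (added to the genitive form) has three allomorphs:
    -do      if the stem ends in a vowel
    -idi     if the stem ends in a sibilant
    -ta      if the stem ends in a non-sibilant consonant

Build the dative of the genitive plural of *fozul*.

fozulfoosidi

The final consonant of *fozul* is /l/, which is voiced, so the plural suffix is -fo, giving *fozulfo*.
The last vowel of the plural form *fozulfo* is /o/, which is a rounded vowel, so the genitive suffix is -os, giving *fozulfoos*.
Since the final sound of the genitive form *fozulfoos* is /s/ (a sibilant), it takes -idi, giving *fozulfoosidi*.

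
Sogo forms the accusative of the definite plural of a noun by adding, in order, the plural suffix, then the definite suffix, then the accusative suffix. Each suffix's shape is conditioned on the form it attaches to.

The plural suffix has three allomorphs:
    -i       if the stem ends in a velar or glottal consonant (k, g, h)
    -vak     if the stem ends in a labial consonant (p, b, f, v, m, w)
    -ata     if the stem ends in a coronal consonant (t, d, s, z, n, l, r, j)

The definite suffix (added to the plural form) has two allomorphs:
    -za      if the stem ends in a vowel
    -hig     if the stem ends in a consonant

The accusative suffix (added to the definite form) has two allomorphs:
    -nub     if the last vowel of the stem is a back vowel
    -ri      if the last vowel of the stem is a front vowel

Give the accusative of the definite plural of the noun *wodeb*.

Since the final consonant of *wodeb* is /b/ (labial), it takes -vak, giving *wodebvak*.
Since the final sound of the plural form *wodebvak* is /k/ (a consonant), it takes -hig, giving *wodebvakhig*.
The last vowel of the definite form *wodebvakhig* is /i/, which is a front vowel, so the accusative suffix is -ri, giving *wodebvakhigri*.

wodebvakhigri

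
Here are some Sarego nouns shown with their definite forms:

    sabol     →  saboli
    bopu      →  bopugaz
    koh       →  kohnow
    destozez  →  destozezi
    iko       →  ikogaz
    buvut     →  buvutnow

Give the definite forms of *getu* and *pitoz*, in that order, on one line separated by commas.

getugaz, pitozi

Looking at the final sound of each stem: -now when the stem ends in a voiceless consonant (*koh*, *buvut*); -i when the stem ends in a voiced consonant (*sabol*, *destozez*); -gaz when the stem ends in a vowel (*bopu*, *iko*).
The final sound of *getu* is /u/, which is a vowel, so the suffix is -gaz, giving *getugaz*.
*pitoz*: final sound = /z/, a voiced consonant → -i → *pitozi*.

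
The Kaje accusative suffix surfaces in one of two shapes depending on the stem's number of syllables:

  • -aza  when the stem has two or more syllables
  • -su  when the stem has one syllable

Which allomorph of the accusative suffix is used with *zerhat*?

-aza

*zerhat* (2 syllables) → -aza.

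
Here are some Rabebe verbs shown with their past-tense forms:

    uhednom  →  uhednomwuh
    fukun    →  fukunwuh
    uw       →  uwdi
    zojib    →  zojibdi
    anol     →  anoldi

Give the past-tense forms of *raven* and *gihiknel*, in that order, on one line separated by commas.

Looking at the final consonant of each stem: -wuh when the stem ends in a nasal (*uhednom*, *fukun*); -di when the stem ends in a non-nasal consonant (*uw*, *zojib*, *anol*).
*raven* — final consonant /n/ (a nasal) → -wuh → *ravenwuh*.
The final consonant of *gihiknel* is /l/, which is non-nasal, so the suffix is -di, giving *gihikneldi*.

ravenwuh, gihikneldi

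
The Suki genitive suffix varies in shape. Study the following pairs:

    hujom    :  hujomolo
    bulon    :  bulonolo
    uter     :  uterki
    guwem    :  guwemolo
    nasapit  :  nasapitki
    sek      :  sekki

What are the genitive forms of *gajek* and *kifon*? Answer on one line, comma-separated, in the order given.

gajekki, kifonolo

The pattern is nasality of the final consonant: -olo when the stem ends in a nasal (*hujom*, *bulon*, *guwem*); -ki when the stem ends in a non-nasal consonant (*uter*, *nasapit*, *sek*).
*gajek* — final consonant /k/ (non-nasal) → -ki → *gajekki*.
*kifon* — final consonant /n/ (a nasal) → -olo → *kifonolo*.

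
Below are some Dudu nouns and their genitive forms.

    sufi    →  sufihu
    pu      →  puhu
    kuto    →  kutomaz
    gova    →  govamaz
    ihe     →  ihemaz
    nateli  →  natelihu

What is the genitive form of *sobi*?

sobihu

The pattern is height harmony: -hu when the last vowel of the stem is a high vowel (*sufi*, *pu*, *nateli*); -maz when the last vowel of the stem is a non-high vowel (*kuto*, *gova*, *ihe*).
*sobi*: last vowel = /i/, a high vowel → -hu → *sobihu*.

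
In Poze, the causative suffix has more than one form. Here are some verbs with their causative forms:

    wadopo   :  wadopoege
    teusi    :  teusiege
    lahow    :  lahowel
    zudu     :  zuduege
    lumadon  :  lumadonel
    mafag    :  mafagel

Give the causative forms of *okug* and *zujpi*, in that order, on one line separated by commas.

The alternation tracks the final sound of the stem — -el when the stem ends in a consonant (*lahow*, *lumadon*, *mafag*); -ege when the stem ends in a vowel (*wadopo*, *teusi*, *zudu*).
*okug* — final sound /g/ (a consonant) → -el → *okugel*.
*zujpi* — final sound /i/ (a vowel) → -ege → *zujpiege*.

okugel, zujpiege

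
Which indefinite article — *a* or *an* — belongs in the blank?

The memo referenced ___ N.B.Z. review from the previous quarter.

an

The indefinite article is chosen by the initial *sound* of the following word, not its spelling.
The initialism *N.B.Z.* is read letter by letter; the first letter, N, is pronounced /ɛn/, which begins with a vowel sound.
So the article is *an*: The memo referenced an N.B.Z. review from the previous quarter.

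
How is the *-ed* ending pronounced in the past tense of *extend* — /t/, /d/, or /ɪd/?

/ɪd/

The stem *extend* ends in /t/ or /d/.
The -ed suffix is realized as /ɪd/ after /t, d/; as /t/ after other voiceless consonants; and as /d/ after other voiced sounds.
So -ed on *extend* is pronounced /ɪd/.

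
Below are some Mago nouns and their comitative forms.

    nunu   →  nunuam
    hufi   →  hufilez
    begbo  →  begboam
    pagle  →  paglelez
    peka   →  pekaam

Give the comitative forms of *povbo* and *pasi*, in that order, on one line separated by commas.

The pattern is front/back vowel harmony: -lez when the last vowel of the stem is a front vowel (*hufi*, *pagle*); -am when the last vowel of the stem is a back vowel (*nunu*, *begbo*, *peka*).
Since the last vowel of *povbo* is /o/ (a back vowel), it takes -am, giving *povboam*.
*pasi*: last vowel = /i/, a front vowel → -lez → *pasilez*.

povboam, pasilez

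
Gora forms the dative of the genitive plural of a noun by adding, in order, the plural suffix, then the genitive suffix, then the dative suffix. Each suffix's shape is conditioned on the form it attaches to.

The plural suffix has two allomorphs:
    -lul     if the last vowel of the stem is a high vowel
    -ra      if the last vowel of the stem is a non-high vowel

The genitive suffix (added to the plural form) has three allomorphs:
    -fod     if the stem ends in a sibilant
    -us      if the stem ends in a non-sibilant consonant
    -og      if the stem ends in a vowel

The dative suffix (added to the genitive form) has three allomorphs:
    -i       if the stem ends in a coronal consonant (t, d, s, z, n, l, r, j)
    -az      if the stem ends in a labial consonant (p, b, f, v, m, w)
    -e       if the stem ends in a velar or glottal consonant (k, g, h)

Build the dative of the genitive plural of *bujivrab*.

Since the last vowel of *bujivrab* is /a/ (a non-high vowel), it takes -ra, giving *bujivrabra*.
Since the final sound of the plural form *bujivrabra* is /a/ (a vowel), it takes -og, giving *bujivrabraog*.
Since the final consonant of the genitive form *bujivrabraog* is /g/ (velar/glottal), it takes -e, giving *bujivrabraoge*.

bujivrabraoge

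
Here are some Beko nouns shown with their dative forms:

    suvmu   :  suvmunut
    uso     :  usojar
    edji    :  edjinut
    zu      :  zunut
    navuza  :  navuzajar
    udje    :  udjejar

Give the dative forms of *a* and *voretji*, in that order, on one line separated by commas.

ajar, voretjinut

Looking at the last vowel of each stem: -nut when the last vowel of the stem is a high vowel (*suvmu*, *edji*, *zu*); -jar when the last vowel of the stem is a non-high vowel (*uso*, *navuza*, *udje*).
The last vowel of *a* is /a/, which is a non-high vowel, so the suffix is -jar, giving *ajar*.
*voretji* — last vowel /i/ (a high vowel) → -nut → *voretjinut*.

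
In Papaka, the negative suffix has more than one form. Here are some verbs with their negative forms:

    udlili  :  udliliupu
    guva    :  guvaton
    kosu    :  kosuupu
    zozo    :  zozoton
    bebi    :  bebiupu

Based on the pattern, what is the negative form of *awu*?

awuupu

The suffix is conditioned by the last vowel: -upu when the last vowel of the stem is a high vowel (*udlili*, *kosu*, *bebi*); -ton when the last vowel of the stem is a non-high vowel (*guva*, *zozo*).
*awu* — last vowel /u/ (a high vowel) → -upu → *awuupu*.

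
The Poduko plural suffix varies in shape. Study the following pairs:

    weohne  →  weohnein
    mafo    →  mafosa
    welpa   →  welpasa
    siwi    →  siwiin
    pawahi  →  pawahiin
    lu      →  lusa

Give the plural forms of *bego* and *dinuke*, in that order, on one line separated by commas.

begosa, dinukein

The alternation tracks the last vowel of the stem — -in when the last vowel of the stem is a front vowel (*weohne*, *siwi*, *pawahi*); -sa when the last vowel of the stem is a back vowel (*mafo*, *welpa*, *lu*).
*bego*: last vowel = /o/, a back vowel → -sa → *begosa*.
Since the last vowel of *dinuke* is /e/ (a front vowel), it takes -in, giving *dinukein*.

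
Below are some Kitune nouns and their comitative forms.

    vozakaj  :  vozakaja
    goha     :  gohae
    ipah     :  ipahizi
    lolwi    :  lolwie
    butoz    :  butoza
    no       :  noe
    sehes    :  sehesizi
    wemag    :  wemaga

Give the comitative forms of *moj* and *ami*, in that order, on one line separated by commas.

The suffix is conditioned by the final sound: -izi when the stem ends in a voiceless consonant (*ipah*, *sehes*); -a when the stem ends in a voiced consonant (*vozakaj*, *butoz*, *wemag*); -e when the stem ends in a vowel (*goha*, *lolwi*, *no*).
Since the final sound of *moj* is /j/ (a voiced consonant), it takes -a, giving *moja*.
*ami* — final sound /i/ (a vowel) → -e → *amie*.

moja, amie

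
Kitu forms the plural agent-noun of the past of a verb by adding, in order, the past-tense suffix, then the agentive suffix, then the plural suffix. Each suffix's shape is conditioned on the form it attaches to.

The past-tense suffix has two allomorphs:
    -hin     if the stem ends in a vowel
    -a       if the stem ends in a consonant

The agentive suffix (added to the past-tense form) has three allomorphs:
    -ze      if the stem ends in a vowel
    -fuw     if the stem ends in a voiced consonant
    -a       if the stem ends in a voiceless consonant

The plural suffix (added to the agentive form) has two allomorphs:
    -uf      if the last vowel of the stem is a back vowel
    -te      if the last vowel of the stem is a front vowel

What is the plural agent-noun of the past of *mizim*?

mizimazete

Since the final sound of *mizim* is /m/ (a consonant), it takes -a, giving *mizima*.
The final sound of the past-tense form *mizima* is /a/, which is a vowel, so the agentive suffix is -ze, giving *mizimaze*.
The last vowel of the agentive form *mizimaze* is /e/, which is a front vowel, so the plural suffix is -te, giving *mizimazete*.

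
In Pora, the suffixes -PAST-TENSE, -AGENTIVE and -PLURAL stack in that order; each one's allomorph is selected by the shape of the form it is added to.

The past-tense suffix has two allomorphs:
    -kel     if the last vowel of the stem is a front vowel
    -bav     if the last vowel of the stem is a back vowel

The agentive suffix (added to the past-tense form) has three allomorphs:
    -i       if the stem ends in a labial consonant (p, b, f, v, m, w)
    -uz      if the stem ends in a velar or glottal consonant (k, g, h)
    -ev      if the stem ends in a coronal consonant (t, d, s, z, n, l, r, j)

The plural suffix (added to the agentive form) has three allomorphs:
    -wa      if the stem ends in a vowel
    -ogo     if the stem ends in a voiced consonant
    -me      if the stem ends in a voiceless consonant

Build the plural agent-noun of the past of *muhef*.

muhefkelevogo

The last vowel of *muhef* is /e/, which is a front vowel, so the past-tense suffix is -kel, giving *muhefkel*.
The past-tense form *muhefkel*: final consonant = /l/, coronal → -ev → *muhefkelev*.
The agentive form *muhefkelev*: final sound = /v/, a voiced consonant → -ogo → *muhefkelevogo*.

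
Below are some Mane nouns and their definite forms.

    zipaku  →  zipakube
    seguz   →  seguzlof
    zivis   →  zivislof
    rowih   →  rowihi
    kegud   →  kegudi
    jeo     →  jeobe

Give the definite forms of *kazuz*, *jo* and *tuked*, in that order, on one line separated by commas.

kazuzlof, jobe, tukedi

The pattern is sibilance of the final sound: -lof when the stem ends in a sibilant (*seguz*, *zivis*); -i when the stem ends in a non-sibilant consonant (*rowih*, *kegud*); -be when the stem ends in a vowel (*zipaku*, *jeo*).
Since the final sound of *kazuz* is /z/ (a sibilant), it takes -lof, giving *kazuzlof*.
Since the final sound of *jo* is /o/ (a vowel), it takes -be, giving *jobe*.
*tuked* — final sound /d/ (a non-sibilant consonant) → -i → *tukedi*.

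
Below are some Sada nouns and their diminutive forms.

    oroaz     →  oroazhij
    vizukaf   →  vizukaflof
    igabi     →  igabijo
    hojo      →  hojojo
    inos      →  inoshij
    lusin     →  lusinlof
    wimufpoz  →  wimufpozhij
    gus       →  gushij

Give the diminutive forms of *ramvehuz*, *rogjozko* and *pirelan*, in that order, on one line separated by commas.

The alternation tracks the final sound of the stem — -hij when the stem ends in a sibilant (*oroaz*, *inos*, *wimufpoz*, *gus*); -lof when the stem ends in a non-sibilant consonant (*vizukaf*, *lusin*); -jo when the stem ends in a vowel (*igabi*, *hojo*).
*ramvehuz* — final sound /z/ (a sibilant) → -hij → *ramvehuzhij*.
The final sound of *rogjozko* is /o/, which is a vowel, so the suffix is -jo, giving *rogjozkojo*.
Since the final sound of *pirelan* is /n/ (a non-sibilant consonant), it takes -lof, giving *pirelanlof*.

ramvehuzhij, rogjozkojo, pirelanlof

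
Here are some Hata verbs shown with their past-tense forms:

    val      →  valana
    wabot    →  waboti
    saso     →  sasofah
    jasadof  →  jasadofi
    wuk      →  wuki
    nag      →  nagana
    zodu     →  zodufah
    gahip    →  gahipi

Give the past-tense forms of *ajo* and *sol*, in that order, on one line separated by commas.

Looking at the final sound of each stem: -i when the stem ends in a voiceless consonant (*wabot*, *jasadof*, *wuk*, *gahip*); -ana when the stem ends in a voiced consonant (*val*, *nag*); -fah when the stem ends in a vowel (*saso*, *zodu*).
*ajo*: final sound = /o/, a vowel → -fah → *ajofah*.
The final sound of *sol* is /l/, which is a voiced consonant, so the suffix is -ana, giving *solana*.

ajofah, solana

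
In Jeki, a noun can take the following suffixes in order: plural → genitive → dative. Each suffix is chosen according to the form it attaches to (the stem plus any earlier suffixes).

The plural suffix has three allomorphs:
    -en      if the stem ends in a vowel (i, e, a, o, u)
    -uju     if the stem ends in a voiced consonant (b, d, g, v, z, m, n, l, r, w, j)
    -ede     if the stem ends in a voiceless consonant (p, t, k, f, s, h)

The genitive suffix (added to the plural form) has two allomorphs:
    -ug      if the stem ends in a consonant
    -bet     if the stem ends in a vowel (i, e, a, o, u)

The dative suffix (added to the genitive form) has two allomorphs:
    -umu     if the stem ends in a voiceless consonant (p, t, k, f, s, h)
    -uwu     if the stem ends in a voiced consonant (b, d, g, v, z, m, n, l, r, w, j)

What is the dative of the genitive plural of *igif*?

Since the final sound of *igif* is /f/ (a voiceless consonant), it takes -ede, giving *igifede*.
The plural form *igifede*: final sound = /e/, a vowel → -bet → *igifedebet*.
Since the final consonant of the genitive form *igifedebet* is /t/ (voiceless), it takes -umu, giving *igifedebetumu*.

igifedebetumu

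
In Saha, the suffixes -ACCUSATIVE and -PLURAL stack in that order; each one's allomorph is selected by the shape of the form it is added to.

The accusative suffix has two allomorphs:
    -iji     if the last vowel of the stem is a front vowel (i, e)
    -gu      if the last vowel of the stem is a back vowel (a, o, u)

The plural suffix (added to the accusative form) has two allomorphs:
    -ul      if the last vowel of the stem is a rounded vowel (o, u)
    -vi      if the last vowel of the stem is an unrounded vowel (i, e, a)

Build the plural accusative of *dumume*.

dumumeijivi

*dumume* — last vowel /e/ (a front vowel) → -iji → *dumumeiji*.
The last vowel of the accusative form *dumumeiji* is /i/, which is an unrounded vowel, so the plural suffix is -vi, giving *dumumeijivi*.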